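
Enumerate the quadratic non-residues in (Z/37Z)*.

Square k = 1,…,18 (k and 37−k give the same square):
1²=1, 2²=4, 3²=9, 4²=16, 5²=25, 6²=36, 7²≡12, 8²≡27, 9²≡7, 10²≡26, 11²≡10, 12²≡33, 13²≡21, 14²≡11, 15²≡3, 16²≡34, 17²≡30, 18²≡28 (mod 37).
The residues are {1, 3, 4, 7, 9, 10, 11, 12, 16, 21, 25, 26, 27, 28, 30, 33, 34, 36}; the non-residues are the remaining 18 nonzero classes.

2, 5, 6, 8, 13, 14, 15, 17, 18, 19, 20, 22, 23, 24, 29, 31, 32, 35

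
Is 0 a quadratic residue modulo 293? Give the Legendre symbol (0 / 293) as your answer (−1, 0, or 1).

0

Top reduces to 0: gcd > 1, so the symbol is 0.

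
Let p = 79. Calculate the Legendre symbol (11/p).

Reciprocity: 11 ≡ 3 and 79 ≡ 3 (mod 4), so (11/79) = −(79/11).
Reduce top mod 11: now compute (2/11).
Pull out 2: since 11 ≡ 3 (mod 8), (2/11) = -1.
Reached (1/11) = 1. Collecting the sign flips along the way, the symbol is +1.

1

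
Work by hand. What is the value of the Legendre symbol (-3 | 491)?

First reduce: -3 ≡ 488 (mod 491).
Pull out 2^3: since 491 ≡ 3 (mod 8), (2/491) = -1, so (2/491)^3 = -1.
Reciprocity: 61 ≡ 1 and 491 ≡ 3 (mod 4), so (61/491) = +(491/61).
Reduce top mod 61: now compute (3/61).
Reciprocity: 3 ≡ 3 and 61 ≡ 1 (mod 4), so (3/61) = +(61/3).
Reduce top mod 3: now compute (1/3).
Reached (1/3) = 1. Collecting the sign flips along the way, the symbol is -1.

-1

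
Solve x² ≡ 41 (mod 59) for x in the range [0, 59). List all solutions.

10, 49

Since 59 ≡ 3 (mod 4), a square root of 41 is 41^((59+1)/4) = 41^15 mod 59.
Repeated squaring: 41^2≡29, 41^4≡15, 41^8≡48 (mod 59).
41^15 = 41^(8+4+2+1) ≡ 49 (mod 59).
Check: 49² = 2401 ≡ 41 (mod 59). The two roots are 10 and 49.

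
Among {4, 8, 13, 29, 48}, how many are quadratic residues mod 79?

(4/79) = +1 → QR.
(8/79) = +1 → QR.
(13/79) = +1 → QR.
(29/79) = -1 → non-residue.
(48/79) = -1 → non-residue.
Total quadratic residues among the 5: 3.

3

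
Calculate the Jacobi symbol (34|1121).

1

Pull out 2: since 1121 ≡ 1 (mod 8), (2/1121) = +1.
Reciprocity: 17 ≡ 1 and 1121 ≡ 1 (mod 4), so (17/1121) = +(1121/17).
Reduce top mod 17: now compute (16/17).
Pull out 2^4: since 17 ≡ 1 (mod 8), (2/17) = +1, so (2/17)^4 = +1.
Reached (1/17) = 1. Collecting the sign flips along the way, the symbol is +1.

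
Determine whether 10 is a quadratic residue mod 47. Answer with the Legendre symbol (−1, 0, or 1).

Pull out 2: since 47 ≡ 7 (mod 8), (2/47) = +1.
Reciprocity: 5 ≡ 1 and 47 ≡ 3 (mod 4), so (5/47) = +(47/5).
Reduce top mod 5: now compute (2/5).
Pull out 2: since 5 ≡ 5 (mod 8), (2/5) = -1.
Reached (1/5) = 1. Collecting the sign flips along the way, the symbol is -1.

-1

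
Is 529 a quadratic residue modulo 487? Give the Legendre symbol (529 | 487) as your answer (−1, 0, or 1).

Euler's criterion: (529/487) ≡ 42^243 (mod 487).
42^2 ≡ 303 (mod 487)
42^4 ≡ 253 (mod 487)
42^8 ≡ 212 (mod 487)
42^16 ≡ 140 (mod 487)
42^32 ≡ 120 (mod 487)
42^64 ≡ 277 (mod 487)
42^128 ≡ 270 (mod 487)
42^243 = 42^(128+64+32+16+2+1) ≡ 1 (mod 487).
Result is 1, so (529/487) = 1.

1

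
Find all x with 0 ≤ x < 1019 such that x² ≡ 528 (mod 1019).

331, 688

Since 1019 ≡ 3 (mod 4), a square root of 528 is 528^((1019+1)/4) = 528^255 mod 1019.
Repeated squaring: 528^2≡597, 528^4≡778, 528^8≡1017, 528^16≡4, 528^32≡16, 528^64≡256, 528^128≡320 (mod 1019).
528^255 = 528^(128+64+32+16+8+4+2+1) ≡ 688 (mod 1019).
Check: 688² = 473344 ≡ 528 (mod 1019). The two roots are 331 and 688.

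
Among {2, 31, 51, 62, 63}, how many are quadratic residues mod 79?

(2/79) = +1 → QR.
(31/79) = +1 → QR.
(51/79) = +1 → QR.
(62/79) = +1 → QR.
(63/79) = -1 → non-residue.
Total quadratic residues among the 5: 4.

4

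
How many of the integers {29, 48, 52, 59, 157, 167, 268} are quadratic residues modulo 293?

(29/293) = -1 → non-residue.
(48/293) = -1 → non-residue.
(52/293) = -1 → non-residue.
(59/293) = +1 → QR.
(157/293) = -1 → non-residue.
(167/293) = +1 → QR.
(268/293) = +1 → QR.
Total quadratic residues among the 7: 3.

3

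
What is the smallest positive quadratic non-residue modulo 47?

(2/47) = +1, so 2 is a residue.
(3/47) = +1, so 3 is a residue.
(4/47) = +1, so 4 is a residue.
(5/47) = −1, so 5 is the smallest positive non-residue mod 47.

5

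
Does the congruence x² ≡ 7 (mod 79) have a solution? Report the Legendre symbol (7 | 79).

Reciprocity: 7 ≡ 3 and 79 ≡ 3 (mod 4), so (7/79) = −(79/7).
Reduce top mod 7: now compute (2/7).
Pull out 2: since 7 ≡ 7 (mod 8), (2/7) = +1.
Reached (1/7) = 1. Collecting the sign flips along the way, the symbol is -1.

-1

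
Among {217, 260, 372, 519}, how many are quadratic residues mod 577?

2

(217/577) = -1 → non-residue.
(260/577) = +1 → QR.
(372/577) = +1 → QR.
(519/577) = -1 → non-residue.
Total quadratic residues among the 4: 2.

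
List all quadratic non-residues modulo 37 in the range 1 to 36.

Square k = 1,…,18 (k and 37−k give the same square):
1²=1, 2²=4, 3²=9, 4²=16, 5²=25, 6²=36, 7²≡12, 8²≡27, 9²≡7, 10²≡26, 11²≡10, 12²≡33, 13²≡21, 14²≡11, 15²≡3, 16²≡34, 17²≡30, 18²≡28 (mod 37).
The residues are {1, 3, 4, 7, 9, 10, 11, 12, 16, 21, 25, 26, 27, 28, 30, 33, 34, 36}; the non-residues are the remaining 18 nonzero classes.

2,5,6,8,13,14,15,17,18,19,20,22,23,24,29,31,32,35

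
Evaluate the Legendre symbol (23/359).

1

Euler's criterion: (23/359) ≡ 23^179 (mod 359).
23^2 ≡ 170 (mod 359)
23^4 ≡ 180 (mod 359)
23^8 ≡ 90 (mod 359)
23^16 ≡ 202 (mod 359)
23^32 ≡ 237 (mod 359)
23^64 ≡ 165 (mod 359)
23^128 ≡ 300 (mod 359)
23^179 = 23^(128+32+16+2+1) ≡ 1 (mod 359).
Result is 1, so (23/359) = 1.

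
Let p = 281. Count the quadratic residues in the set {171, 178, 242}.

1

(171/281) = -1 → non-residue.
(178/281) = -1 → non-residue.
(242/281) = +1 → QR.
Total quadratic residues among the 3: 1.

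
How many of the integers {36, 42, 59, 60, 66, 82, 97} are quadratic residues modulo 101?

(36/101) = +1 → QR.
(42/101) = -1 → non-residue.
(59/101) = -1 → non-residue.
(60/101) = -1 → non-residue.
(66/101) = -1 → non-residue.
(82/101) = +1 → QR.
(97/101) = +1 → QR.
Total quadratic residues among the 7: 3.

3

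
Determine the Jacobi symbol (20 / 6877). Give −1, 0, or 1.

Pull out 2^2: since 6877 ≡ 5 (mod 8), (2/6877) = -1, so (2/6877)^2 = +1.
Reciprocity: 5 ≡ 1 and 6877 ≡ 1 (mod 4), so (5/6877) = +(6877/5).
Reduce top mod 5: now compute (2/5).
Pull out 2: since 5 ≡ 5 (mod 8), (2/5) = -1.
Reached (1/5) = 1. Collecting the sign flips along the way, the symbol is -1.

-1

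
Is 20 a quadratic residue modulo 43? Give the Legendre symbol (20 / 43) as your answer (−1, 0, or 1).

-1

Pull out 2^2: since 43 ≡ 3 (mod 8), (2/43) = -1, so (2/43)^2 = +1.
Reciprocity: 5 ≡ 1 and 43 ≡ 3 (mod 4), so (5/43) = +(43/5).
Reduce top mod 5: now compute (3/5).
Reciprocity: 3 ≡ 3 and 5 ≡ 1 (mod 4), so (3/5) = +(5/3).
Reduce top mod 3: now compute (2/3).
Pull out 2: since 3 ≡ 3 (mod 8), (2/3) = -1.
Reached (1/3) = 1. Collecting the sign flips along the way, the symbol is -1.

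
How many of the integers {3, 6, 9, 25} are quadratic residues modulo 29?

3

(3/29) = -1 → non-residue.
(6/29) = +1 → QR.
(9/29) = +1 → QR.
(25/29) = +1 → QR.
Total quadratic residues among the 4: 3.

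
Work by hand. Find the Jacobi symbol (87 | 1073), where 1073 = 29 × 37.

0

Reciprocity: 87 ≡ 3 and 1073 ≡ 1 (mod 4), so (87/1073) = +(1073/87).
Reduce top mod 87: now compute (29/87).
Reciprocity: 29 ≡ 1 and 87 ≡ 3 (mod 4), so (29/87) = +(87/29).
Reduce top mod 29: now compute (0/29).
Top reduces to 0: gcd > 1, so the symbol is 0.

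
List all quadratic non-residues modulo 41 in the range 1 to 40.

Square k = 1,…,20 (k and 41−k give the same square):
1²=1, 2²=4, 3²=9, 4²=16, 5²=25, 6²=36, 7²≡8, 8²≡23, 9²≡40, 10²≡18, 11²≡39, 12²≡21, 13²≡5, 14²≡32, 15²≡20, 16²≡10, 17²≡2, 18²≡37, 19²≡33, 20²≡31 (mod 41).
The residues are {1, 2, 4, 5, 8, 9, 10, 16, 18, 20, 21, 23, 25, 31, 32, 33, 36, 37, 39, 40}; the non-residues are the remaining 20 nonzero classes.

3 6 7 11 12 13 14 15 17 19 22 24 26 27 28 29 30 34 35 38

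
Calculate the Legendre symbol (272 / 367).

-1

Pull out 2^4: since 367 ≡ 7 (mod 8), (2/367) = +1, so (2/367)^4 = +1.
Reciprocity: 17 ≡ 1 and 367 ≡ 3 (mod 4), so (17/367) = +(367/17).
Reduce top mod 17: now compute (10/17).
Pull out 2: since 17 ≡ 1 (mod 8), (2/17) = +1.
Reciprocity: 5 ≡ 1 and 17 ≡ 1 (mod 4), so (5/17) = +(17/5).
Reduce top mod 5: now compute (2/5).
Pull out 2: since 5 ≡ 5 (mod 8), (2/5) = -1.
Reached (1/5) = 1. Collecting the sign flips along the way, the symbol is -1.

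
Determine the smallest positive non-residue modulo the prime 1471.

(2/1471) = +1, so 2 is a residue.
(3/1471) = −1, so 3 is the smallest positive non-residue mod 1471.

3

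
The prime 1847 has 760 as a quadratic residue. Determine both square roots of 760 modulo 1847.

117, 1730

Since 1847 ≡ 3 (mod 4), a square root of 760 is 760^((1847+1)/4) = 760^462 mod 1847.
Repeated squaring: 760^2≡1336, 760^4≡694, 760^8≡1416, 760^16≡1061, 760^32≡898, 760^64≡1112, 760^128≡901, 760^256≡968 (mod 1847).
760^462 = 760^(256+128+64+8+4+2) ≡ 117 (mod 1847).
Check: 117² = 13689 ≡ 760 (mod 1847). The two roots are 117 and 1730.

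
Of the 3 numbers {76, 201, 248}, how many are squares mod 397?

(76/397) = +1 → QR.
(201/397) = +1 → QR.
(248/397) = -1 → non-residue.
Total quadratic residues among the 3: 2.

2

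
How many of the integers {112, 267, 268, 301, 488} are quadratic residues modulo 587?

(112/587) = +1 → QR.
(267/587) = +1 → QR.
(268/587) = +1 → QR.
(301/587) = +1 → QR.
(488/587) = +1 → QR.
Total quadratic residues among the 5: 5.

5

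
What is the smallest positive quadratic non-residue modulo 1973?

2

(2/1973) = −1, so 2 is the smallest positive non-residue mod 1973.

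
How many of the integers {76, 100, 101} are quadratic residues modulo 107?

3

(76/107) = +1 → QR.
(100/107) = +1 → QR.
(101/107) = +1 → QR.
Total quadratic residues among the 3: 3.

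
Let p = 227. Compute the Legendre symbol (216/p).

-1

Pull out 2^3: since 227 ≡ 3 (mod 8), (2/227) = -1, so (2/227)^3 = -1.
Reciprocity: 27 ≡ 3 and 227 ≡ 3 (mod 4), so (27/227) = −(227/27).
Reduce top mod 27: now compute (11/27).
Reciprocity: 11 ≡ 3 and 27 ≡ 3 (mod 4), so (11/27) = −(27/11).
Reduce top mod 11: now compute (5/11).
Reciprocity: 5 ≡ 1 and 11 ≡ 3 (mod 4), so (5/11) = +(11/5).
Reduce top mod 5: now compute (1/5).
Reached (1/5) = 1. Collecting the sign flips along the way, the symbol is -1.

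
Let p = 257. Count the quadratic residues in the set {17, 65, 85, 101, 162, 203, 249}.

3

(17/257) = +1 → QR.
(65/257) = -1 → non-residue.
(85/257) = -1 → non-residue.
(101/257) = -1 → non-residue.
(162/257) = +1 → QR.
(203/257) = -1 → non-residue.
(249/257) = +1 → QR.
Total quadratic residues among the 7: 3.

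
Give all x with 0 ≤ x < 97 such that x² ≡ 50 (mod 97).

97 ≡ 1 (mod 4), so we find a root by search.
Trying successive values, 27² = 729 ≡ 50 (mod 97). The other root is 97 − 27 = 70.

27, 70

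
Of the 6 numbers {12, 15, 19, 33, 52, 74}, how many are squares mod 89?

0

(12/89) = -1 → non-residue.
(15/89) = -1 → non-residue.
(19/89) = -1 → non-residue.
(33/89) = -1 → non-residue.
(52/89) = -1 → non-residue.
(74/89) = -1 → non-residue.
Total quadratic residues among the 6: 0.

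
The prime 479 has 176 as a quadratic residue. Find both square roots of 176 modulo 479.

Since 479 ≡ 3 (mod 4), a square root of 176 is 176^((479+1)/4) = 176^120 mod 479.
Repeated squaring: 176^2≡320, 176^4≡373, 176^8≡219, 176^16≡61, 176^32≡368, 176^64≡346 (mod 479).
176^120 = 176^(64+32+16+8) ≡ 247 (mod 479).
Check: 247² = 61009 ≡ 176 (mod 479). The two roots are 232 and 247.

232, 247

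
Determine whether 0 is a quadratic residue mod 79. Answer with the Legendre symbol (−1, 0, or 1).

Top reduces to 0: gcd > 1, so the symbol is 0.

0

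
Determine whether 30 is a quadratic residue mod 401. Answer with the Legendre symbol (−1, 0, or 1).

-1

Euler's criterion: (30/401) ≡ 30^200 (mod 401).
30^2 ≡ 98 (mod 401)
30^4 ≡ 381 (mod 401)
30^8 ≡ 400 (mod 401)
30^16 ≡ 1 (mod 401)
30^32 ≡ 1 (mod 401)
30^64 ≡ 1 (mod 401)
30^128 ≡ 1 (mod 401)
30^200 = 30^(128+64+8) ≡ 400 (mod 401).
Result is 400 ≡ −1, so (30/401) = −1.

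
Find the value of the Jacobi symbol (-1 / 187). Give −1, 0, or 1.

First reduce: -1 ≡ 186 (mod 187).
Pull out 2: since 187 ≡ 3 (mod 8), (2/187) = -1.
Reciprocity: 93 ≡ 1 and 187 ≡ 3 (mod 4), so (93/187) = +(187/93).
Reduce top mod 93: now compute (1/93).
Reached (1/93) = 1. Collecting the sign flips along the way, the symbol is -1.

-1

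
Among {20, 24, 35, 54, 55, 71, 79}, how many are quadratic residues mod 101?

(20/101) = +1 → QR.
(24/101) = +1 → QR.
(35/101) = -1 → non-residue.
(54/101) = +1 → QR.
(55/101) = -1 → non-residue.
(71/101) = +1 → QR.
(79/101) = +1 → QR.
Total quadratic residues among the 7: 5.

5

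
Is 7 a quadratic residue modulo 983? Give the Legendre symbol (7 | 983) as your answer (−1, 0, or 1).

1

Reciprocity: 7 ≡ 3 and 983 ≡ 3 (mod 4), so (7/983) = −(983/7).
Reduce top mod 7: now compute (3/7).
Reciprocity: 3 ≡ 3 and 7 ≡ 3 (mod 4), so (3/7) = −(7/3).
Reduce top mod 3: now compute (1/3).
Reached (1/3) = 1. Collecting the sign flips along the way, the symbol is +1.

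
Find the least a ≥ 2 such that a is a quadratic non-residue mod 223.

(2/223) = +1, so 2 is a residue.
(3/223) = −1, so 3 is the smallest positive non-residue mod 223.

3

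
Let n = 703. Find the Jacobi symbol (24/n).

-1

Pull out 2^3: since 703 ≡ 7 (mod 8), (2/703) = +1, so (2/703)^3 = +1.
Reciprocity: 3 ≡ 3 and 703 ≡ 3 (mod 4), so (3/703) = −(703/3).
Reduce top mod 3: now compute (1/3).
Reached (1/3) = 1. Collecting the sign flips along the way, the symbol is -1.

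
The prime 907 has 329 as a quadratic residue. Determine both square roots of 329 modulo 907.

220, 687

Since 907 ≡ 3 (mod 4), a square root of 329 is 329^((907+1)/4) = 329^227 mod 907.
Repeated squaring: 329^2≡308, 329^4≡536, 329^8≡684, 329^16≡751, 329^32≡754, 329^64≡734, 329^128≡905 (mod 907).
329^227 = 329^(128+64+32+2+1) ≡ 220 (mod 907).
Check: 220² = 48400 ≡ 329 (mod 907). The two roots are 220 and 687.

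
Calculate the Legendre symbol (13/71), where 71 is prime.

Euler's criterion: (13/71) ≡ 13^35 (mod 71).
13^2 ≡ 27 (mod 71)
13^4 ≡ 19 (mod 71)
13^8 ≡ 6 (mod 71)
13^16 ≡ 36 (mod 71)
13^32 ≡ 18 (mod 71)
13^35 = 13^(32+2+1) ≡ 70 (mod 71).
Result is 70 ≡ −1, so (13/71) = −1.

-1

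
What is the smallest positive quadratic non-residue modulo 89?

(2/89) = +1, so 2 is a residue.
(3/89) = −1, so 3 is the smallest positive non-residue mod 89.

3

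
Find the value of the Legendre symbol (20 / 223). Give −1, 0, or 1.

-1

Pull out 2^2: since 223 ≡ 7 (mod 8), (2/223) = +1, so (2/223)^2 = +1.
Reciprocity: 5 ≡ 1 and 223 ≡ 3 (mod 4), so (5/223) = +(223/5).
Reduce top mod 5: now compute (3/5).
Reciprocity: 3 ≡ 3 and 5 ≡ 1 (mod 4), so (3/5) = +(5/3).
Reduce top mod 3: now compute (2/3).
Pull out 2: since 3 ≡ 3 (mod 8), (2/3) = -1.
Reached (1/3) = 1. Collecting the sign flips along the way, the symbol is -1.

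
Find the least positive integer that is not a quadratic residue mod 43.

2

(2/43) = −1, so 2 is the smallest positive non-residue mod 43.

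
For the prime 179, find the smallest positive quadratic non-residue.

2

(2/179) = −1, so 2 is the smallest positive non-residue mod 179.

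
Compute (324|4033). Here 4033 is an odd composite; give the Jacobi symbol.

1

Pull out 2^2: since 4033 ≡ 1 (mod 8), (2/4033) = +1, so (2/4033)^2 = +1.
Reciprocity: 81 ≡ 1 and 4033 ≡ 1 (mod 4), so (81/4033) = +(4033/81).
Reduce top mod 81: now compute (64/81).
Pull out 2^6: since 81 ≡ 1 (mod 8), (2/81) = +1, so (2/81)^6 = +1.
Reached (1/81) = 1. Collecting the sign flips along the way, the symbol is +1.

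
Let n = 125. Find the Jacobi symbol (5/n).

0

Reciprocity: 5 ≡ 1 and 125 ≡ 1 (mod 4), so (5/125) = +(125/5).
Reduce top mod 5: now compute (0/5).
Top reduces to 0: gcd > 1, so the symbol is 0.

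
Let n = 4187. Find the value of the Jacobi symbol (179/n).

-1

Reciprocity: 179 ≡ 3 and 4187 ≡ 3 (mod 4), so (179/4187) = −(4187/179).
Reduce top mod 179: now compute (70/179).
Pull out 2: since 179 ≡ 3 (mod 8), (2/179) = -1.
Reciprocity: 35 ≡ 3 and 179 ≡ 3 (mod 4), so (35/179) = −(179/35).
Reduce top mod 35: now compute (4/35).
Pull out 2^2: since 35 ≡ 3 (mod 8), (2/35) = -1, so (2/35)^2 = +1.
Reached (1/35) = 1. Collecting the sign flips along the way, the symbol is -1.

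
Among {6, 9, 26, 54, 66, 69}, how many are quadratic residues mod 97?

(6/97) = +1 → QR.
(9/97) = +1 → QR.
(26/97) = -1 → non-residue.
(54/97) = +1 → QR.
(66/97) = +1 → QR.
(69/97) = -1 → non-residue.
Total quadratic residues among the 6: 4.

4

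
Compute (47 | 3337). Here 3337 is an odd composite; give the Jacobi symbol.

Reciprocity: 47 ≡ 3 and 3337 ≡ 1 (mod 4), so (47/3337) = +(3337/47).
Reduce top mod 47: now compute (0/47).
Top reduces to 0: gcd > 1, so the symbol is 0.

0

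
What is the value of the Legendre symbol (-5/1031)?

-1

First reduce: -5 ≡ 1026 (mod 1031).
Pull out 2: since 1031 ≡ 7 (mod 8), (2/1031) = +1.
Reciprocity: 513 ≡ 1 and 1031 ≡ 3 (mod 4), so (513/1031) = +(1031/513).
Reduce top mod 513: now compute (5/513).
Reciprocity: 5 ≡ 1 and 513 ≡ 1 (mod 4), so (5/513) = +(513/5).
Reduce top mod 5: now compute (3/5).
Reciprocity: 3 ≡ 3 and 5 ≡ 1 (mod 4), so (3/5) = +(5/3).
Reduce top mod 3: now compute (2/3).
Pull out 2: since 3 ≡ 3 (mod 8), (2/3) = -1.
Reached (1/3) = 1. Collecting the sign flips along the way, the symbol is -1.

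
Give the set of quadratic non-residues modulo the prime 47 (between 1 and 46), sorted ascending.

5 10 11 13 15 19 20 22 23 26 29 30 31 33 35 38 39 40 41 43 44 45 46

Square k = 1,…,23 (k and 47−k give the same square):
1²=1, 2²=4, 3²=9, 4²=16, 5²=25, 6²=36, 7²≡2, 8²≡17, 9²≡34, 10²≡6, 11²≡27, 12²≡3, 13²≡28, 14²≡8, 15²≡37, 16²≡21, 17²≡7, 18²≡42, 19²≡32, 20²≡24, 21²≡18, 22²≡14, 23²≡12 (mod 47).
The residues are {1, 2, 3, 4, 6, 7, 8, 9, 12, 14, 16, 17, 18, 21, 24, 25, 27, 28, 32, 34, 36, 37, 42}; the non-residues are the remaining 23 nonzero classes.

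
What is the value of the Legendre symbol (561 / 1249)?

-1

Reciprocity: 561 ≡ 1 and 1249 ≡ 1 (mod 4), so (561/1249) = +(1249/561).
Reduce top mod 561: now compute (127/561).
Reciprocity: 127 ≡ 3 and 561 ≡ 1 (mod 4), so (127/561) = +(561/127).
Reduce top mod 127: now compute (53/127).
Reciprocity: 53 ≡ 1 and 127 ≡ 3 (mod 4), so (53/127) = +(127/53).
Reduce top mod 53: now compute (21/53).
Reciprocity: 21 ≡ 1 and 53 ≡ 1 (mod 4), so (21/53) = +(53/21).
Reduce top mod 21: now compute (11/21).
Reciprocity: 11 ≡ 3 and 21 ≡ 1 (mod 4), so (11/21) = +(21/11).
Reduce top mod 11: now compute (10/11).
Pull out 2: since 11 ≡ 3 (mod 8), (2/11) = -1.
Reciprocity: 5 ≡ 1 and 11 ≡ 3 (mod 4), so (5/11) = +(11/5).
Reduce top mod 5: now compute (1/5).
Reached (1/5) = 1. Collecting the sign flips along the way, the symbol is -1.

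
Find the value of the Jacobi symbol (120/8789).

Pull out 2^3: since 8789 ≡ 5 (mod 8), (2/8789) = -1, so (2/8789)^3 = -1.
Reciprocity: 15 ≡ 3 and 8789 ≡ 1 (mod 4), so (15/8789) = +(8789/15).
Reduce top mod 15: now compute (14/15).
Pull out 2: since 15 ≡ 7 (mod 8), (2/15) = +1.
Reciprocity: 7 ≡ 3 and 15 ≡ 3 (mod 4), so (7/15) = −(15/7).
Reduce top mod 7: now compute (1/7).
Reached (1/7) = 1. Collecting the sign flips along the way, the symbol is +1.

1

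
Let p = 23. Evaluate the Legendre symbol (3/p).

Euler's criterion: (3/23) ≡ 3^11 (mod 23).
3^2 ≡ 9 (mod 23)
3^4 ≡ 12 (mod 23)
3^8 ≡ 6 (mod 23)
3^11 = 3^(8+2+1) ≡ 1 (mod 23).
Result is 1, so (3/23) = 1.

1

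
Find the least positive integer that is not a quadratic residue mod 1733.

(2/1733) = −1, so 2 is the smallest positive non-residue mod 1733.

2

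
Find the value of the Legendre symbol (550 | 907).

Pull out 2: since 907 ≡ 3 (mod 8), (2/907) = -1.
Reciprocity: 275 ≡ 3 and 907 ≡ 3 (mod 4), so (275/907) = −(907/275).
Reduce top mod 275: now compute (82/275).
Pull out 2: since 275 ≡ 3 (mod 8), (2/275) = -1.
Reciprocity: 41 ≡ 1 and 275 ≡ 3 (mod 4), so (41/275) = +(275/41).
Reduce top mod 41: now compute (29/41).
Reciprocity: 29 ≡ 1 and 41 ≡ 1 (mod 4), so (29/41) = +(41/29).
Reduce top mod 29: now compute (12/29).
Pull out 2^2: since 29 ≡ 5 (mod 8), (2/29) = -1, so (2/29)^2 = +1.
Reciprocity: 3 ≡ 3 and 29 ≡ 1 (mod 4), so (3/29) = +(29/3).
Reduce top mod 3: now compute (2/3).
Pull out 2: since 3 ≡ 3 (mod 8), (2/3) = -1.
Reached (1/3) = 1. Collecting the sign flips along the way, the symbol is +1.

1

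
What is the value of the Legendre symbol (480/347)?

1

First reduce: 480 ≡ 133 (mod 347).
Reciprocity: 133 ≡ 1 and 347 ≡ 3 (mod 4), so (133/347) = +(347/133).
Reduce top mod 133: now compute (81/133).
Reciprocity: 81 ≡ 1 and 133 ≡ 1 (mod 4), so (81/133) = +(133/81).
Reduce top mod 81: now compute (52/81).
Pull out 2^2: since 81 ≡ 1 (mod 8), (2/81) = +1, so (2/81)^2 = +1.
Reciprocity: 13 ≡ 1 and 81 ≡ 1 (mod 4), so (13/81) = +(81/13).
Reduce top mod 13: now compute (3/13).
Reciprocity: 3 ≡ 3 and 13 ≡ 1 (mod 4), so (3/13) = +(13/3).
Reduce top mod 3: now compute (1/3).
Reached (1/3) = 1. Collecting the sign flips along the way, the symbol is +1.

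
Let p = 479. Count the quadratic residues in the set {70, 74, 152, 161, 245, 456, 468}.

3

(70/479) = +1 → QR.
(74/479) = -1 → non-residue.
(152/479) = -1 → non-residue.
(161/479) = +1 → QR.
(245/479) = +1 → QR.
(456/479) = -1 → non-residue.
(468/479) = -1 → non-residue.
Total quadratic residues among the 7: 3.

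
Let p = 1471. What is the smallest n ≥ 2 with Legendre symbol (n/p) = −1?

(2/1471) = +1, so 2 is a residue.
(3/1471) = −1, so 3 is the smallest positive non-residue mod 1471.

3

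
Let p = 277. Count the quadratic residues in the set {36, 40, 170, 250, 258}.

(36/277) = +1 → QR.
(40/277) = +1 → QR.
(170/277) = -1 → non-residue.
(250/277) = +1 → QR.
(258/277) = +1 → QR.
Total quadratic residues among the 5: 4.

4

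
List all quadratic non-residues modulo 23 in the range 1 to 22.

Square k = 1,…,11 (k and 23−k give the same square):
1²=1, 2²=4, 3²=9, 4²=16, 5²≡2, 6²≡13, 7²≡3, 8²≡18, 9²≡12, 10²≡8, 11²≡6 (mod 23).
The residues are {1, 2, 3, 4, 6, 8, 9, 12, 13, 16, 18}; the non-residues are the remaining 11 nonzero classes.

5, 7, 10, 11, 14, 15, 17, 19, 20, 21, 22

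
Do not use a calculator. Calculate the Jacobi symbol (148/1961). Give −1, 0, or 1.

Pull out 2^2: since 1961 ≡ 1 (mod 8), (2/1961) = +1, so (2/1961)^2 = +1.
Reciprocity: 37 ≡ 1 and 1961 ≡ 1 (mod 4), so (37/1961) = +(1961/37).
Reduce top mod 37: now compute (0/37).
Top reduces to 0: gcd > 1, so the symbol is 0.

0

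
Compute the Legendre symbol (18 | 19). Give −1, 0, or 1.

Euler's criterion: (18/19) ≡ 18^9 (mod 19).
18^2 ≡ 1 (mod 19)
18^4 ≡ 1 (mod 19)
18^8 ≡ 1 (mod 19)
18^9 = 18^(8+1) ≡ 18 (mod 19).
Result is 18 ≡ −1, so (18/19) = −1.

-1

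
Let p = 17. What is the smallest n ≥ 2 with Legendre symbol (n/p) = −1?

(2/17) = +1, so 2 is a residue.
(3/17) = −1, so 3 is the smallest positive non-residue mod 17.

3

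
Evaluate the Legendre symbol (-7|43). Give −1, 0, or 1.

1

First reduce: -7 ≡ 36 (mod 43).
Pull out 2^2: since 43 ≡ 3 (mod 8), (2/43) = -1, so (2/43)^2 = +1.
Reciprocity: 9 ≡ 1 and 43 ≡ 3 (mod 4), so (9/43) = +(43/9).
Reduce top mod 9: now compute (7/9).
Reciprocity: 7 ≡ 3 and 9 ≡ 1 (mod 4), so (7/9) = +(9/7).
Reduce top mod 7: now compute (2/7).
Pull out 2: since 7 ≡ 7 (mod 8), (2/7) = +1.
Reached (1/7) = 1. Collecting the sign flips along the way, the symbol is +1.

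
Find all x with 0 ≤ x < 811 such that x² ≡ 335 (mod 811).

394, 417

Since 811 ≡ 3 (mod 4), a square root of 335 is 335^((811+1)/4) = 335^203 mod 811.
Repeated squaring: 335^2≡307, 335^4≡173, 335^8≡733, 335^16≡407, 335^32≡205, 335^64≡664, 335^128≡523 (mod 811).
335^203 = 335^(128+64+8+2+1) ≡ 417 (mod 811).
Check: 417² = 173889 ≡ 335 (mod 811). The two roots are 394 and 417.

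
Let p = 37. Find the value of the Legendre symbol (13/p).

Euler's criterion: (13/37) ≡ 13^18 (mod 37).
13^2 ≡ 21 (mod 37)
13^4 ≡ 34 (mod 37)
13^8 ≡ 9 (mod 37)
13^16 ≡ 7 (mod 37)
13^18 = 13^(16+2) ≡ 36 (mod 37).
Result is 36 ≡ −1, so (13/37) = −1.

-1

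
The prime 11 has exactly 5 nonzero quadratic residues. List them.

1, 3, 4, 5, 9

Square k = 1,…,5 (k and 11−k give the same square):
1²=1, 2²=4, 3²=9, 4²≡5, 5²≡3 (mod 11).
So the quadratic residues mod 11 are {1, 3, 4, 5, 9}.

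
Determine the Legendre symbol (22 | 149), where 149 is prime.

Pull out 2: since 149 ≡ 5 (mod 8), (2/149) = -1.
Reciprocity: 11 ≡ 3 and 149 ≡ 1 (mod 4), so (11/149) = +(149/11).
Reduce top mod 11: now compute (6/11).
Pull out 2: since 11 ≡ 3 (mod 8), (2/11) = -1.
Reciprocity: 3 ≡ 3 and 11 ≡ 3 (mod 4), so (3/11) = −(11/3).
Reduce top mod 3: now compute (2/3).
Pull out 2: since 3 ≡ 3 (mod 8), (2/3) = -1.
Reached (1/3) = 1. Collecting the sign flips along the way, the symbol is +1.

1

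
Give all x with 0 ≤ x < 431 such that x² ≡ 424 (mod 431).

Since 431 ≡ 3 (mod 4), a square root of 424 is 424^((431+1)/4) = 424^108 mod 431.
Repeated squaring: 424^2≡49, 424^4≡246, 424^8≡176, 424^16≡375, 424^32≡119, 424^64≡369 (mod 431).
424^108 = 424^(64+32+8+4) ≡ 348 (mod 431).
Check: 348² = 121104 ≡ 424 (mod 431). The two roots are 83 and 348.

83, 348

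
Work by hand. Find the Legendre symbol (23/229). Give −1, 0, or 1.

Euler's criterion: (23/229) ≡ 23^114 (mod 229).
23^2 ≡ 71 (mod 229)
23^4 ≡ 3 (mod 229)
23^8 ≡ 9 (mod 229)
23^16 ≡ 81 (mod 229)
23^32 ≡ 149 (mod 229)
23^64 ≡ 217 (mod 229)
23^114 = 23^(64+32+16+2) ≡ 228 (mod 229).
Result is 228 ≡ −1, so (23/229) = −1.

-1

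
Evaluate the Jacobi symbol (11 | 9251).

0

Reciprocity: 11 ≡ 3 and 9251 ≡ 3 (mod 4), so (11/9251) = −(9251/11).
Reduce top mod 11: now compute (0/11).
Top reduces to 0: gcd > 1, so the symbol is 0.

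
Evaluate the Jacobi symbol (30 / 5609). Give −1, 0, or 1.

-1

Pull out 2: since 5609 ≡ 1 (mod 8), (2/5609) = +1.
Reciprocity: 15 ≡ 3 and 5609 ≡ 1 (mod 4), so (15/5609) = +(5609/15).
Reduce top mod 15: now compute (14/15).
Pull out 2: since 15 ≡ 7 (mod 8), (2/15) = +1.
Reciprocity: 7 ≡ 3 and 15 ≡ 3 (mod 4), so (7/15) = −(15/7).
Reduce top mod 7: now compute (1/7).
Reached (1/7) = 1. Collecting the sign flips along the way, the symbol is -1.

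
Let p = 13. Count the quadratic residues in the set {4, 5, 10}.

(4/13) = +1 → QR.
(5/13) = -1 → non-residue.
(10/13) = +1 → QR.
Total quadratic residues among the 3: 2.

2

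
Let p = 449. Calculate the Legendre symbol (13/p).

-1

Euler's criterion: (13/449) ≡ 13^224 (mod 449).
13^2 ≡ 169 (mod 449)
13^4 ≡ 274 (mod 449)
13^8 ≡ 93 (mod 449)
13^16 ≡ 118 (mod 449)
13^32 ≡ 5 (mod 449)
13^64 ≡ 25 (mod 449)
13^128 ≡ 176 (mod 449)
13^224 = 13^(128+64+32) ≡ 448 (mod 449).
Result is 448 ≡ −1, so (13/449) = −1.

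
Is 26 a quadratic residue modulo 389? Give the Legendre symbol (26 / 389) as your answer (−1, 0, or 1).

Pull out 2: since 389 ≡ 5 (mod 8), (2/389) = -1.
Reciprocity: 13 ≡ 1 and 389 ≡ 1 (mod 4), so (13/389) = +(389/13).
Reduce top mod 13: now compute (12/13).
Pull out 2^2: since 13 ≡ 5 (mod 8), (2/13) = -1, so (2/13)^2 = +1.
Reciprocity: 3 ≡ 3 and 13 ≡ 1 (mod 4), so (3/13) = +(13/3).
Reduce top mod 3: now compute (1/3).
Reached (1/3) = 1. Collecting the sign flips along the way, the symbol is -1.

-1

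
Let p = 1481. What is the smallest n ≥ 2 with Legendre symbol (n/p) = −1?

(2/1481) = +1, so 2 is a residue.
(3/1481) = −1, so 3 is the smallest positive non-residue mod 1481.

3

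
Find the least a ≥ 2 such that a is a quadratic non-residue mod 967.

3

(2/967) = +1, so 2 is a residue.
(3/967) = −1, so 3 is the smallest positive non-residue mod 967.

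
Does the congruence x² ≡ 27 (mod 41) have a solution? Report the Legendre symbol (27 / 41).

Euler's criterion: (27/41) ≡ 27^20 (mod 41).
27^2 ≡ 32 (mod 41)
27^4 ≡ 40 (mod 41)
27^8 ≡ 1 (mod 41)
27^16 ≡ 1 (mod 41)
27^20 = 27^(16+4) ≡ 40 (mod 41).
Result is 40 ≡ −1, so (27/41) = −1.

-1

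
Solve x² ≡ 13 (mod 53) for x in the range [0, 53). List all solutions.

53 ≡ 1 (mod 4), so we find a root by search.
Trying successive values, 15² = 225 ≡ 13 (mod 53). The other root is 53 − 15 = 38.

15, 38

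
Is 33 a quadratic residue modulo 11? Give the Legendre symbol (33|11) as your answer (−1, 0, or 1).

0

First reduce: 33 ≡ 0 (mod 11).
Top reduces to 0: gcd > 1, so the symbol is 0.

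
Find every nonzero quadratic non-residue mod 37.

2,5,6,8,13,14,15,17,18,19,20,22,23,24,29,31,32,35

Square k = 1,…,18 (k and 37−k give the same square):
1²=1, 2²=4, 3²=9, 4²=16, 5²=25, 6²=36, 7²≡12, 8²≡27, 9²≡7, 10²≡26, 11²≡10, 12²≡33, 13²≡21, 14²≡11, 15²≡3, 16²≡34, 17²≡30, 18²≡28 (mod 37).
The residues are {1, 3, 4, 7, 9, 10, 11, 12, 16, 21, 25, 26, 27, 28, 30, 33, 34, 36}; the non-residues are the remaining 18 nonzero classes.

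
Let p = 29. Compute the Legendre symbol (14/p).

-1

Euler's criterion: (14/29) ≡ 14^14 (mod 29).
14^2 ≡ 22 (mod 29)
14^4 ≡ 20 (mod 29)
14^8 ≡ 23 (mod 29)
14^14 = 14^(8+4+2) ≡ 28 (mod 29).
Result is 28 ≡ −1, so (14/29) = −1.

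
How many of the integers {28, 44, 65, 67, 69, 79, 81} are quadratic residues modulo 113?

4

(28/113) = +1 → QR.
(44/113) = +1 → QR.
(65/113) = -1 → non-residue.
(67/113) = -1 → non-residue.
(69/113) = +1 → QR.
(79/113) = -1 → non-residue.
(81/113) = +1 → QR.
Total quadratic residues among the 7: 4.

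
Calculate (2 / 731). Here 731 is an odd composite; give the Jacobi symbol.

-1

Pull out 2: since 731 ≡ 3 (mod 8), (2/731) = -1.
Reached (1/731) = 1. Collecting the sign flips along the way, the symbol is -1.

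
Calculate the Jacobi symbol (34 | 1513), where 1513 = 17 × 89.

Pull out 2: since 1513 ≡ 1 (mod 8), (2/1513) = +1.
Reciprocity: 17 ≡ 1 and 1513 ≡ 1 (mod 4), so (17/1513) = +(1513/17).
Reduce top mod 17: now compute (0/17).
Top reduces to 0: gcd > 1, so the symbol is 0.

0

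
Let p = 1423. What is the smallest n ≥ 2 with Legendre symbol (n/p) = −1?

(2/1423) = +1, so 2 is a residue.
(3/1423) = −1, so 3 is the smallest positive non-residue mod 1423.

3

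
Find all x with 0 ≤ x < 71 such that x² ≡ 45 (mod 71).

20, 51

Since 71 ≡ 3 (mod 4), a square root of 45 is 45^((71+1)/4) = 45^18 mod 71.
Repeated squaring: 45^2≡37, 45^4≡20, 45^8≡45, 45^16≡37 (mod 71).
45^18 = 45^(16+2) ≡ 20 (mod 71).
Check: 20² = 400 ≡ 45 (mod 71). The two roots are 20 and 51.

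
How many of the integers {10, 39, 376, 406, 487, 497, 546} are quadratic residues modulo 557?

(10/557) = +1 → QR.
(39/557) = +1 → QR.
(376/557) = +1 → QR.
(406/557) = -1 → non-residue.
(487/557) = +1 → QR.
(497/557) = +1 → QR.
(546/557) = -1 → non-residue.
Total quadratic residues among the 7: 5.

5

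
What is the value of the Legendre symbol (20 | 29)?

Pull out 2^2: since 29 ≡ 5 (mod 8), (2/29) = -1, so (2/29)^2 = +1.
Reciprocity: 5 ≡ 1 and 29 ≡ 1 (mod 4), so (5/29) = +(29/5).
Reduce top mod 5: now compute (4/5).
Pull out 2^2: since 5 ≡ 5 (mod 8), (2/5) = -1, so (2/5)^2 = +1.
Reached (1/5) = 1. Collecting the sign flips along the way, the symbol is +1.

1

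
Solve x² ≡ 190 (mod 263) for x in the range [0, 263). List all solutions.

106, 157

Since 263 ≡ 3 (mod 4), a square root of 190 is 190^((263+1)/4) = 190^66 mod 263.
Repeated squaring: 190^2≡69, 190^4≡27, 190^8≡203, 190^16≡181, 190^32≡149, 190^64≡109 (mod 263).
190^66 = 190^(64+2) ≡ 157 (mod 263).
Check: 157² = 24649 ≡ 190 (mod 263). The two roots are 106 and 157.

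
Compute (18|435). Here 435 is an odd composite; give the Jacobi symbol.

0

Pull out 2: since 435 ≡ 3 (mod 8), (2/435) = -1.
Reciprocity: 9 ≡ 1 and 435 ≡ 3 (mod 4), so (9/435) = +(435/9).
Reduce top mod 9: now compute (3/9).
Reciprocity: 3 ≡ 3 and 9 ≡ 1 (mod 4), so (3/9) = +(9/3).
Reduce top mod 3: now compute (0/3).
Top reduces to 0: gcd > 1, so the symbol is 0.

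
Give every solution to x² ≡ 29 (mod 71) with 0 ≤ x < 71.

Since 71 ≡ 3 (mod 4), a square root of 29 is 29^((71+1)/4) = 29^18 mod 71.
Repeated squaring: 29^2≡60, 29^4≡50, 29^8≡15, 29^16≡12 (mod 71).
29^18 = 29^(16+2) ≡ 10 (mod 71).
Check: 10² = 100 ≡ 29 (mod 71). The two roots are 10 and 61.

10, 61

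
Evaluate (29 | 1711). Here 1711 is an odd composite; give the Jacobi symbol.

0

Reciprocity: 29 ≡ 1 and 1711 ≡ 3 (mod 4), so (29/1711) = +(1711/29).
Reduce top mod 29: now compute (0/29).
Top reduces to 0: gcd > 1, so the symbol is 0.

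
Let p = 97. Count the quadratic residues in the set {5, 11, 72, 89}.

(5/97) = -1 → non-residue.
(11/97) = +1 → QR.
(72/97) = +1 → QR.
(89/97) = +1 → QR.
Total quadratic residues among the 4: 3.

3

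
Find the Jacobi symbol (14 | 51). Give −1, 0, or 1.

1

Pull out 2: since 51 ≡ 3 (mod 8), (2/51) = -1.
Reciprocity: 7 ≡ 3 and 51 ≡ 3 (mod 4), so (7/51) = −(51/7).
Reduce top mod 7: now compute (2/7).
Pull out 2: since 7 ≡ 7 (mod 8), (2/7) = +1.
Reached (1/7) = 1. Collecting the sign flips along the way, the symbol is +1.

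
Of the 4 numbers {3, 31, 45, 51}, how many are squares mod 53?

(3/53) = -1 → non-residue.
(31/53) = -1 → non-residue.
(45/53) = -1 → non-residue.
(51/53) = -1 → non-residue.
Total quadratic residues among the 4: 0.

0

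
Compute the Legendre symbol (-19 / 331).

Euler's criterion: (-19/331) ≡ 312^165 (mod 331).
312^2 ≡ 30 (mod 331)
312^4 ≡ 238 (mod 331)
312^8 ≡ 43 (mod 331)
312^16 ≡ 194 (mod 331)
312^32 ≡ 233 (mod 331)
312^64 ≡ 5 (mod 331)
312^128 ≡ 25 (mod 331)
312^165 = 312^(128+32+4+1) ≡ 330 (mod 331).
Result is 330 ≡ −1, so (-19/331) = −1.

-1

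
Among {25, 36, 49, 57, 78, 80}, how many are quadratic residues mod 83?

4

(25/83) = +1 → QR.
(36/83) = +1 → QR.
(49/83) = +1 → QR.
(57/83) = -1 → non-residue.
(78/83) = +1 → QR.
(80/83) = -1 → non-residue.
Total quadratic residues among the 6: 4.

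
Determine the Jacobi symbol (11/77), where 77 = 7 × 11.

Reciprocity: 11 ≡ 3 and 77 ≡ 1 (mod 4), so (11/77) = +(77/11).
Reduce top mod 11: now compute (0/11).
Top reduces to 0: gcd > 1, so the symbol is 0.

0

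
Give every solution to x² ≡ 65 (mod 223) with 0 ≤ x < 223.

43, 180

Since 223 ≡ 3 (mod 4), a square root of 65 is 65^((223+1)/4) = 65^56 mod 223.
Repeated squaring: 65^2≡211, 65^4≡144, 65^8≡220, 65^16≡9, 65^32≡81 (mod 223).
65^56 = 65^(32+16+8) ≡ 43 (mod 223).
Check: 43² = 1849 ≡ 65 (mod 223). The two roots are 43 and 180.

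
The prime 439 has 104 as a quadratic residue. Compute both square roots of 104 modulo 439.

Since 439 ≡ 3 (mod 4), a square root of 104 is 104^((439+1)/4) = 104^110 mod 439.
Repeated squaring: 104^2≡280, 104^4≡258, 104^8≡275, 104^16≡117, 104^32≡80, 104^64≡254 (mod 439).
104^110 = 104^(64+32+8+4+2) ≡ 338 (mod 439).
Check: 338² = 114244 ≡ 104 (mod 439). The two roots are 101 and 338.

101, 338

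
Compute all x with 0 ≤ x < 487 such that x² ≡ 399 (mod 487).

Since 487 ≡ 3 (mod 4), a square root of 399 is 399^((487+1)/4) = 399^122 mod 487.
Repeated squaring: 399^2≡439, 399^4≡356, 399^8≡116, 399^16≡307, 399^32≡258, 399^64≡332 (mod 487).
399^122 = 399^(64+32+16+8+2) ≡ 336 (mod 487).
Check: 336² = 112896 ≡ 399 (mod 487). The two roots are 151 and 336.

151, 336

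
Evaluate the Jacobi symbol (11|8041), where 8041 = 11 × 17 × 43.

0

Reciprocity: 11 ≡ 3 and 8041 ≡ 1 (mod 4), so (11/8041) = +(8041/11).
Reduce top mod 11: now compute (0/11).
Top reduces to 0: gcd > 1, so the symbol is 0.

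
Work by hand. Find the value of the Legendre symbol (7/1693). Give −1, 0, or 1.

Reciprocity: 7 ≡ 3 and 1693 ≡ 1 (mod 4), so (7/1693) = +(1693/7).
Reduce top mod 7: now compute (6/7).
Pull out 2: since 7 ≡ 7 (mod 8), (2/7) = +1.
Reciprocity: 3 ≡ 3 and 7 ≡ 3 (mod 4), so (3/7) = −(7/3).
Reduce top mod 3: now compute (1/3).
Reached (1/3) = 1. Collecting the sign flips along the way, the symbol is -1.

-1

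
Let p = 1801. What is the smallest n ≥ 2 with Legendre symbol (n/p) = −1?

(2/1801) = +1, so 2 is a residue.
(3/1801) = +1, so 3 is a residue.
(4/1801) = +1, so 4 is a residue.
(5/1801) = +1, so 5 is a residue.
(6/1801) = +1, so 6 is a residue.
(7/1801) = +1, so 7 is a residue.
(8/1801) = +1, so 8 is a residue.
(9/1801) = +1, so 9 is a residue.
(10/1801) = +1, so 10 is a residue.
(11/1801) = −1, so 11 is the smallest positive non-residue mod 1801.

11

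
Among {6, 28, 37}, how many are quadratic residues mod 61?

(6/61) = -1 → non-residue.
(28/61) = -1 → non-residue.
(37/61) = -1 → non-residue.
Total quadratic residues among the 3: 0.

0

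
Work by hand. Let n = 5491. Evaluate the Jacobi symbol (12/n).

Pull out 2^2: since 5491 ≡ 3 (mod 8), (2/5491) = -1, so (2/5491)^2 = +1.
Reciprocity: 3 ≡ 3 and 5491 ≡ 3 (mod 4), so (3/5491) = −(5491/3).
Reduce top mod 3: now compute (1/3).
Reached (1/3) = 1. Collecting the sign flips along the way, the symbol is -1.

-1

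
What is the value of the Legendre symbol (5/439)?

Reciprocity: 5 ≡ 1 and 439 ≡ 3 (mod 4), so (5/439) = +(439/5).
Reduce top mod 5: now compute (4/5).
Pull out 2^2: since 5 ≡ 5 (mod 8), (2/5) = -1, so (2/5)^2 = +1.
Reached (1/5) = 1. Collecting the sign flips along the way, the symbol is +1.

1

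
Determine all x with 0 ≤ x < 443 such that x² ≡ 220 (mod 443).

Since 443 ≡ 3 (mod 4), a square root of 220 is 220^((443+1)/4) = 220^111 mod 443.
Repeated squaring: 220^2≡113, 220^4≡365, 220^8≡325, 220^16≡191, 220^32≡155, 220^64≡103 (mod 443).
220^111 = 220^(64+32+8+4+2+1) ≡ 198 (mod 443).
Check: 198² = 39204 ≡ 220 (mod 443). The two roots are 198 and 245.

198, 245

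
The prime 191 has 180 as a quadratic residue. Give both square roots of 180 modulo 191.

Since 191 ≡ 3 (mod 4), a square root of 180 is 180^((191+1)/4) = 180^48 mod 191.
Repeated squaring: 180^2≡121, 180^4≡125, 180^8≡154, 180^16≡32, 180^32≡69 (mod 191).
180^48 = 180^(32+16) ≡ 107 (mod 191).
Check: 107² = 11449 ≡ 180 (mod 191). The two roots are 84 and 107.

84, 107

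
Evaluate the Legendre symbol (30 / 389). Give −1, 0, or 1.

1

Pull out 2: since 389 ≡ 5 (mod 8), (2/389) = -1.
Reciprocity: 15 ≡ 3 and 389 ≡ 1 (mod 4), so (15/389) = +(389/15).
Reduce top mod 15: now compute (14/15).
Pull out 2: since 15 ≡ 7 (mod 8), (2/15) = +1.
Reciprocity: 7 ≡ 3 and 15 ≡ 3 (mod 4), so (7/15) = −(15/7).
Reduce top mod 7: now compute (1/7).
Reached (1/7) = 1. Collecting the sign flips along the way, the symbol is +1.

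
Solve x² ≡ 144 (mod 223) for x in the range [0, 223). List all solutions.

Since 223 ≡ 3 (mod 4), a square root of 144 is 144^((223+1)/4) = 144^56 mod 223.
Repeated squaring: 144^2≡220, 144^4≡9, 144^8≡81, 144^16≡94, 144^32≡139 (mod 223).
144^56 = 144^(32+16+8) ≡ 211 (mod 223).
Check: 211² = 44521 ≡ 144 (mod 223). The two roots are 12 and 211.

12, 211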